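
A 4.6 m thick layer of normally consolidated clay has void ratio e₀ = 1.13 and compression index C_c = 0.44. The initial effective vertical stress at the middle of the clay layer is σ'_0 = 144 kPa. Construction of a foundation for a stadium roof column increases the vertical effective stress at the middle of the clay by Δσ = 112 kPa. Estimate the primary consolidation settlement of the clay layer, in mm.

Final effective stress: σ'_f = σ'_0 + Δσ = 144 + 112 = 256 kPa.
Normally consolidated clay, so the full stress increment lies on the virgin compression line:
S_c = C_c·H/(1+e₀)·log₁₀(σ'_f/σ'_0) = 0.44×4.6/(1+1.13)×log₁₀(256/144)
    = 0.95023 × 0.24988 = 0.2374 m

S_c ≈ 237 mm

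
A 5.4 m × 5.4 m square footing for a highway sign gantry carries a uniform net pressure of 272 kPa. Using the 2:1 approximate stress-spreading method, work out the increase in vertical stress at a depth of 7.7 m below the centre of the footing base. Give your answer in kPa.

By the 2:1 method the load spreads at 1 horizontal : 2 vertical, so at depth z the loaded area has grown by z in each plan dimension:
Δσ = qBL/((B+z)(L+z)) = 272×5.4×5.4/((5.4+7.7)(5.4+7.7)) = 46.218 kPa

Δσ_z ≈ 46.2 kPa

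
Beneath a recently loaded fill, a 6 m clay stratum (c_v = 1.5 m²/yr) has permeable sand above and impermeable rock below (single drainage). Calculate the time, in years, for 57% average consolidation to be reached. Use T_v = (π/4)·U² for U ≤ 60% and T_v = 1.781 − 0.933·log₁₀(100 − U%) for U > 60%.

t ≈ 6.12 years

Drainage path length: H_d = H = 6 m (single drainage).
U ≤ 60%: T_v = (π/4)·U² = (π/4)×0.57² = 0.25518.
t = T_v·H_d²/c_v = 0.25518×6²/1.5 = 6.124 years.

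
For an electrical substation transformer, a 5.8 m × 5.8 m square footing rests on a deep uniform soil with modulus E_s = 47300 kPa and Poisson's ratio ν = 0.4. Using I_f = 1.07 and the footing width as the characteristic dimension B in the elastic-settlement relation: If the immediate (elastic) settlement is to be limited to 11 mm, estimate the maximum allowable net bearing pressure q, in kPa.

S_e = q·B·(1−ν²)/E_s · I_f  ⇒  q = S_e·E_s / (B·(1−ν²)·I_f).
q = 0.011 × 47300 / (5.8 × 0.84 × 1.07) = 99.81 kPa

q ≈ 99.8 kPa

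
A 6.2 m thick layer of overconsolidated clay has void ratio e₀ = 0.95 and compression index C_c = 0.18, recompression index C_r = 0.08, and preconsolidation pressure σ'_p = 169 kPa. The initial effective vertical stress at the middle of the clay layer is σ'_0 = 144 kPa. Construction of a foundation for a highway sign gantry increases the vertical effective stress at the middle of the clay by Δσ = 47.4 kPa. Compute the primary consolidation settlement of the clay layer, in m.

Final effective stress: σ'_f = 144 + 47.4 = 191.4 kPa.
σ'_f = 191.4 > σ'_p = 169 kPa, so the stress path crosses the preconsolidation pressure — recompression up to σ'_p, then virgin compression beyond:
S_c = H/(1+e₀)·[C_r·log₁₀(σ'_p/σ'_0) + C_c·log₁₀(σ'_f/σ'_p)]
    = 6.2/1.95 × [0.08×log₁₀(169/144) + 0.18×log₁₀(191.4/169)]
    = 3.1795 × [0.0055619 + 0.0097299] = 0.04862 m

S_c ≈ 0.0486 m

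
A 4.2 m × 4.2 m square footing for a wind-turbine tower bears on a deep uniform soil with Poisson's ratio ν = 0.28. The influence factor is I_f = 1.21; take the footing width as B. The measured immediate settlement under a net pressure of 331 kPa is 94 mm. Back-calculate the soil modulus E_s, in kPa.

S_e = q·B·(1−ν²)/E_s · I_f  ⇒  E_s = q·B·(1−ν²)·I_f / S_e.
E_s = 331 × 4.2 × 0.9216 × 1.21 / 0.094 = 16490 kPa

E_s ≈ 16500 kPa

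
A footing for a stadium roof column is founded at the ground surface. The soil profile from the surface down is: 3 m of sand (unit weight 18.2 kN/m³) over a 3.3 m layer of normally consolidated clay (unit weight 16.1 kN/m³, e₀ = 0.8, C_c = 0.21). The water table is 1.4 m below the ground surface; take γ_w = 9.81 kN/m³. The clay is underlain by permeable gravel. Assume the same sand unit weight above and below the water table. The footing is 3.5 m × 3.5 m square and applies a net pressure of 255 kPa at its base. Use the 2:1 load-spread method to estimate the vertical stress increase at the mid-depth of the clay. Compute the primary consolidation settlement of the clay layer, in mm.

Mid-depth of clay below the ground surface: z = 3 + 3.3/2 = 4.65 m.
Total vertical stress at mid-clay: σ_v = 18.2×3 + 16.1×1.65 = 81.165 kPa.
Pore pressure: u = 9.81×(4.65 − 1.4) = 31.883 kPa.
Initial effective stress: σ'_0 = σ_v − u = 81.165 − 31.883 = 49.282 kPa.
Stress increase at mid-clay by the 2:1 spreading method:
Δσ = qBL/((B+z)(L+z)) = 255×3.5×3.5/((3.5+4.65)(3.5+4.65)) = 47.028 kPa
Final effective stress: σ'_f = σ'_0 + Δσ = 49.282 + 47.028 = 96.31 kPa.
Normally consolidated clay, so the full stress increment lies on the virgin compression line:
S_c = C_c·H/(1+e₀)·log₁₀(σ'_f/σ'_0) = 0.21×3.3/(1+0.8)×log₁₀(96.31/49.282)
    = 0.385 × 0.29098 = 0.112 m

S_c ≈ 112 mm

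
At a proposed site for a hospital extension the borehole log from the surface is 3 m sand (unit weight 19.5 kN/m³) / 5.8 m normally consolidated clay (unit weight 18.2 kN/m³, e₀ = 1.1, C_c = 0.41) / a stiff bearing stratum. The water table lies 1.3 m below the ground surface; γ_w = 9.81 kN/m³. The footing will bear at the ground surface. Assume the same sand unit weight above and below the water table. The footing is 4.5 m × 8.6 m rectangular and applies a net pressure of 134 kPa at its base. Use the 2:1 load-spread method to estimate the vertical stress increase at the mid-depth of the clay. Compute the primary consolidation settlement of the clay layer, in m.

Mid-depth of clay below the ground surface: z = 3 + 5.8/2 = 5.9 m.
Total vertical stress at mid-clay: σ_v = 19.5×3 + 18.2×2.9 = 111.28 kPa.
Pore pressure: u = 9.81×(5.9 − 1.3) = 45.126 kPa.
Initial effective stress: σ'_0 = σ_v − u = 111.28 − 45.126 = 66.154 kPa.
Stress increase at mid-clay by the 2:1 spreading method:
Δσ = qBL/((B+z)(L+z)) = 134×4.5×8.6/((4.5+5.9)(8.6+5.9)) = 34.389 kPa
Final effective stress: σ'_f = σ'_0 + Δσ = 66.154 + 34.389 = 100.54 kPa.
Normally consolidated clay, so the full stress increment lies on the virgin compression line:
S_c = C_c·H/(1+e₀)·log₁₀(σ'_f/σ'_0) = 0.41×5.8/(1+1.1)×log₁₀(100.54/66.154)
    = 1.1324 × 0.18178 = 0.2058 m

S_c ≈ 0.206 m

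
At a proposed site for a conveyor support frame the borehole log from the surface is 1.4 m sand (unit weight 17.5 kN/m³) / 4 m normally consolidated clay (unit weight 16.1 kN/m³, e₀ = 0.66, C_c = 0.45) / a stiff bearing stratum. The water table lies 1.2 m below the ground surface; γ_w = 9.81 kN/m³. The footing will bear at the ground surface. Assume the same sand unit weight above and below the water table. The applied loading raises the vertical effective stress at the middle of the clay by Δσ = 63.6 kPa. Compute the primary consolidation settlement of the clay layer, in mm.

S_c ≈ 487 mm

Mid-depth of clay below the ground surface: z = 1.4 + 4/2 = 3.4 m.
Total vertical stress at mid-clay: σ_v = 17.5×1.4 + 16.1×2 = 56.7 kPa.
Pore pressure: u = 9.81×(3.4 − 1.2) = 21.582 kPa.
Initial effective stress: σ'_0 = σ_v − u = 56.7 − 21.582 = 35.118 kPa.
Final effective stress: σ'_f = σ'_0 + Δσ = 35.118 + 63.6 = 98.718 kPa.
Normally consolidated clay, so the full stress increment lies on the virgin compression line:
S_c = C_c·H/(1+e₀)·log₁₀(σ'_f/σ'_0) = 0.45×4/(1+0.66)×log₁₀(98.718/35.118)
    = 1.0843 × 0.44887 = 0.4867 m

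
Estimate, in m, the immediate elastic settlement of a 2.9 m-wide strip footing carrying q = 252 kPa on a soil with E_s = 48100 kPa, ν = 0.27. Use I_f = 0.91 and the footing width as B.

S_e ≈ 0.0128 m

Immediate (elastic) settlement: S_e = q·B·(1−ν²)/E_s · I_f.
S_e = 252 × 2.9 × (1 − 0.27²) / 48100 × 0.91
    = 252 × 2.9 × 0.9271 / 48100 × 0.91
    = 0.01282 m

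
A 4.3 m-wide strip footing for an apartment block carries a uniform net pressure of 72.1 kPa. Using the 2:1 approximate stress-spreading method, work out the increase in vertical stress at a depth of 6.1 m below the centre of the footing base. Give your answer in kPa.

By the 2:1 method the load spreads at 1 horizontal : 2 vertical, so at depth z the loaded area has grown by z in each plan dimension:
Δσ = qB/(B+z) = 72.1×4.3/(4.3+6.1) = 29.811 kPa

Δσ_z ≈ 29.8 kPa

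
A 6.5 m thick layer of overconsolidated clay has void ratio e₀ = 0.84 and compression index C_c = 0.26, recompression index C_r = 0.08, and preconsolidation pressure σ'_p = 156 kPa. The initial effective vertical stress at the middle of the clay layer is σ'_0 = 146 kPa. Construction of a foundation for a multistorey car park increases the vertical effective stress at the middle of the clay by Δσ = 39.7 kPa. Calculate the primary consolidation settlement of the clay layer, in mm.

Final effective stress: σ'_f = 146 + 39.7 = 185.7 kPa.
σ'_f = 185.7 > σ'_p = 156 kPa, so the stress path crosses the preconsolidation pressure — recompression up to σ'_p, then virgin compression beyond:
S_c = H/(1+e₀)·[C_r·log₁₀(σ'_p/σ'_0) + C_c·log₁₀(σ'_f/σ'_p)]
    = 6.5/1.84 × [0.08×log₁₀(156/146) + 0.26×log₁₀(185.7/156)]
    = 3.5326 × [0.0023017 + 0.019679] = 0.07765 m

S_c ≈ 77.6 mm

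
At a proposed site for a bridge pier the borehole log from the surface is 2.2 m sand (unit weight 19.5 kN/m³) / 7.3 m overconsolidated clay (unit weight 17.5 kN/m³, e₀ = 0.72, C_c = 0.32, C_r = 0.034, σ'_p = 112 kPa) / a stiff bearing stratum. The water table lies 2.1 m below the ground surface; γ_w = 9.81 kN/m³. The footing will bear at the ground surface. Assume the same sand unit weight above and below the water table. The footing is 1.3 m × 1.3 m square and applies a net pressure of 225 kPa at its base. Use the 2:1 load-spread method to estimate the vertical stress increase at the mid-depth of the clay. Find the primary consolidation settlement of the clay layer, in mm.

Mid-depth of clay below the ground surface: z = 2.2 + 7.3/2 = 5.85 m.
Total vertical stress at mid-clay: σ_v = 19.5×2.2 + 17.5×3.65 = 106.78 kPa.
Pore pressure: u = 9.81×(5.85 − 2.1) = 36.788 kPa.
Initial effective stress: σ'_0 = σ_v − u = 106.78 − 36.788 = 69.992 kPa.
Stress increase at mid-clay by the 2:1 spreading method:
Δσ = qBL/((B+z)(L+z)) = 225×1.3×1.3/((1.3+5.85)(1.3+5.85)) = 7.438 kPa
Final effective stress: σ'_f = 69.992 + 7.438 = 77.43 kPa.
σ'_f = 77.43 ≤ σ'_p = 112 kPa, so the clay remains overconsolidated and only the recompression index applies:
S_c = C_r·H/(1+e₀)·log₁₀(σ'_f/σ'_0) = 0.034×7.3/1.72×log₁₀(77.43/69.992)
    = 0.1443 × 0.043861 = 0.006329 m

S_c ≈ 6.33 mm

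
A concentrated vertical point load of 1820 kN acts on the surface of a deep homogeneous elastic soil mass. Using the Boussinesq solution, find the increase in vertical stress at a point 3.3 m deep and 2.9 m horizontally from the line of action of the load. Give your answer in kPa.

Δσ_z ≈ 19.1 kPa

Boussinesq vertical stress below a point load on an elastic half-space:
Δσ_z = 3P/(2πz²) · [1 + (r/z)²]^(−5/2)
r/z = 2.9/3.3 = 0.87879; [1+(r/z)²]^(−5/2) = 0.23915.
Δσ_z = 3×1820/(2π×3.3²) × 0.23915 = 79.797 × 0.23915 = 19.08 kPa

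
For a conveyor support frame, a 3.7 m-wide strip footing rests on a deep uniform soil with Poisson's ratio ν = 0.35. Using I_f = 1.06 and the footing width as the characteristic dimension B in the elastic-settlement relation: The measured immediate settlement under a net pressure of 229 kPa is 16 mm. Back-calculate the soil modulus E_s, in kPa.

E_s ≈ 49300 kPa

S_e = q·B·(1−ν²)/E_s · I_f  ⇒  E_s = q·B·(1−ν²)·I_f / S_e.
E_s = 229 × 3.7 × 0.8775 × 1.06 / 0.016 = 49260 kPa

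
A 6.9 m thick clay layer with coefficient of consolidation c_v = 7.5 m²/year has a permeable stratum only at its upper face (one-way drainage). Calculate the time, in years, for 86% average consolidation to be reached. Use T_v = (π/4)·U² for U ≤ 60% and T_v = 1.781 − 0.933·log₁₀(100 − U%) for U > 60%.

t ≈ 4.52 years

Drainage path length: H_d = H = 6.9 m (single drainage).
U > 60%: T_v = 1.781 − 0.933·log₁₀(100 − 86) = 0.71166.
t = T_v·H_d²/c_v = 0.71166×6.9²/7.5 = 4.518 years.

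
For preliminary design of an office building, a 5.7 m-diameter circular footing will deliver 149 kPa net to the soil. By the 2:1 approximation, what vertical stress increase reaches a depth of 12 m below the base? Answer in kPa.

Δσ_z ≈ 15.5 kPa

By the 2:1 method the load spreads at 1 horizontal : 2 vertical, so at depth z the loaded area has grown by z in each plan dimension:
Δσ ≈ qD²/(D+z)² = 149×5.7²/(5.7+12)² = 15.452 kPa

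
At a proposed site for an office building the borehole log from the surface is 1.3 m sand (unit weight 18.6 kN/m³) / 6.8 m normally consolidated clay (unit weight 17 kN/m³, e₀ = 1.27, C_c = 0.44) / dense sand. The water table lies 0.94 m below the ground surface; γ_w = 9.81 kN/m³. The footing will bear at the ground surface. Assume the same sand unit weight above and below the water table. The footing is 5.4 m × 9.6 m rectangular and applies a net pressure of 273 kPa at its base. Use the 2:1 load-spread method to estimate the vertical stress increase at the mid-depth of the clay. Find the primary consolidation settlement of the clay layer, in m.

S_c ≈ 0.661 m

Mid-depth of clay below the ground surface: z = 1.3 + 6.8/2 = 4.7 m.
Total vertical stress at mid-clay: σ_v = 18.6×1.3 + 17×3.4 = 81.98 kPa.
Pore pressure: u = 9.81×(4.7 − 0.94) = 36.886 kPa.
Initial effective stress: σ'_0 = σ_v − u = 81.98 − 36.886 = 45.094 kPa.
Stress increase at mid-clay by the 2:1 spreading method:
Δσ = qBL/((B+z)(L+z)) = 273×5.4×9.6/((5.4+4.7)(9.6+4.7)) = 97.987 kPa
Final effective stress: σ'_f = σ'_0 + Δσ = 45.094 + 97.987 = 143.08 kPa.
Normally consolidated clay, so the full stress increment lies on the virgin compression line:
S_c = C_c·H/(1+e₀)·log₁₀(σ'_f/σ'_0) = 0.44×6.8/(1+1.27)×log₁₀(143.08/45.094)
    = 1.3181 × 0.50146 = 0.661 m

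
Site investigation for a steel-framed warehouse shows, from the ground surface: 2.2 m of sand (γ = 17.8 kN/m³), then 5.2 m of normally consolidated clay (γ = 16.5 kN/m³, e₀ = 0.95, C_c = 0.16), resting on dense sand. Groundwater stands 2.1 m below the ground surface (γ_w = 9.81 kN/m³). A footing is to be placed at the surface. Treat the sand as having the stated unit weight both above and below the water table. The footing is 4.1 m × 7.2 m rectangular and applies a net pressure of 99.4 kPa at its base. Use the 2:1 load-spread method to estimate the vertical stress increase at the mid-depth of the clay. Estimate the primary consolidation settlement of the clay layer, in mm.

S_c ≈ 74.4 mm

Mid-depth of clay below the ground surface: z = 2.2 + 5.2/2 = 4.8 m.
Total vertical stress at mid-clay: σ_v = 17.8×2.2 + 16.5×2.6 = 82.06 kPa.
Pore pressure: u = 9.81×(4.8 − 2.1) = 26.487 kPa.
Initial effective stress: σ'_0 = σ_v − u = 82.06 − 26.487 = 55.573 kPa.
Stress increase at mid-clay by the 2:1 spreading method:
Δσ = qBL/((B+z)(L+z)) = 99.4×4.1×7.2/((4.1+4.8)(7.2+4.8)) = 27.475 kPa
Final effective stress: σ'_f = σ'_0 + Δσ = 55.573 + 27.475 = 83.048 kPa.
Normally consolidated clay, so the full stress increment lies on the virgin compression line:
S_c = C_c·H/(1+e₀)·log₁₀(σ'_f/σ'_0) = 0.16×5.2/(1+0.95)×log₁₀(83.048/55.573)
    = 0.42667 × 0.17447 = 0.07444 m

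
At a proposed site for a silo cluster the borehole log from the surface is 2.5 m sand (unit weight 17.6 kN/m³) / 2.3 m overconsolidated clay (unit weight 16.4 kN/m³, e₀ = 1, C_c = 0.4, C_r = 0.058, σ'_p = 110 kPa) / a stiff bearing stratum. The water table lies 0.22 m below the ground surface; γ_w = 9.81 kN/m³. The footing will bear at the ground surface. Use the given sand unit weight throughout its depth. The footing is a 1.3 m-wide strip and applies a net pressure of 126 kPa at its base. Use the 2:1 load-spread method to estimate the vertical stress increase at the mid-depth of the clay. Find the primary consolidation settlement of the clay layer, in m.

Mid-depth of clay below the ground surface: z = 2.5 + 2.3/2 = 3.65 m.
Total vertical stress at mid-clay: σ_v = 17.6×2.5 + 16.4×1.15 = 62.86 kPa.
Pore pressure: u = 9.81×(3.65 − 0.22) = 33.648 kPa.
Initial effective stress: σ'_0 = σ_v − u = 62.86 − 33.648 = 29.212 kPa.
Stress increase at mid-clay by the 2:1 spreading method:
Δσ = qB/(B+z) = 126×1.3/(1.3+3.65) = 33.091 kPa
Final effective stress: σ'_f = 29.212 + 33.091 = 62.303 kPa.
σ'_f = 62.303 ≤ σ'_p = 110 kPa, so the clay remains overconsolidated and only the recompression index applies:
S_c = C_r·H/(1+e₀)·log₁₀(σ'_f/σ'_0) = 0.058×2.3/2×log₁₀(62.303/29.212)
    = 0.0667 × 0.32895 = 0.02194 m

S_c ≈ 0.0219 m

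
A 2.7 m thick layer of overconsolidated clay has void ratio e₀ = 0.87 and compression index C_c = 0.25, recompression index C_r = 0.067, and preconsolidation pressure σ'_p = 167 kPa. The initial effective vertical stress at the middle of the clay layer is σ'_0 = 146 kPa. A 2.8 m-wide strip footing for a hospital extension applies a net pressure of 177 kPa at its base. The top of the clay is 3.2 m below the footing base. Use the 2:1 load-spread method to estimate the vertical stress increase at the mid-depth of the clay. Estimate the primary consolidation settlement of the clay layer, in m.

Mid-depth of clay below the footing base: z = 3.2 + 2.7/2 = 4.55 m.
Stress increase at mid-clay by the 2:1 spreading method:
Δσ = qB/(B+z) = 177×2.8/(2.8+4.55) = 67.429 kPa
Final effective stress: σ'_f = 146 + 67.429 = 213.43 kPa.
σ'_f = 213.43 > σ'_p = 167 kPa, so the stress path crosses the preconsolidation pressure — recompression up to σ'_p, then virgin compression beyond:
S_c = H/(1+e₀)·[C_r·log₁₀(σ'_p/σ'_0) + C_c·log₁₀(σ'_f/σ'_p)]
    = 2.7/1.87 × [0.067×log₁₀(167/146) + 0.25×log₁₀(213.43/167)]
    = 1.4439 × [0.0039104 + 0.026635] = 0.0441 m

S_c ≈ 0.0441 m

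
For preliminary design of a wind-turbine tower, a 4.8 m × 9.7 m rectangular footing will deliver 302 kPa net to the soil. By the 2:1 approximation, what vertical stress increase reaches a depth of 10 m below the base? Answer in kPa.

By the 2:1 method the load spreads at 1 horizontal : 2 vertical, so at depth z the loaded area has grown by z in each plan dimension:
Δσ = qBL/((B+z)(L+z)) = 302×4.8×9.7/((4.8+10)(9.7+10)) = 48.227 kPa

Δσ_z ≈ 48.2 kPa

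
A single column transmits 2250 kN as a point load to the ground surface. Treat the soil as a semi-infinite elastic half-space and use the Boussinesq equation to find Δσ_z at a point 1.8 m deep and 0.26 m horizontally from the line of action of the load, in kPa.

Boussinesq vertical stress below a point load on an elastic half-space:
Δσ_z = 3P/(2πz²) · [1 + (r/z)²]^(−5/2)
r/z = 0.26/1.8 = 0.14444; [1+(r/z)²]^(−5/2) = 0.94969.
Δσ_z = 3×2250/(2π×1.8²) × 0.94969 = 331.57 × 0.94969 = 314.9 kPa

Δσ_z ≈ 315 kPa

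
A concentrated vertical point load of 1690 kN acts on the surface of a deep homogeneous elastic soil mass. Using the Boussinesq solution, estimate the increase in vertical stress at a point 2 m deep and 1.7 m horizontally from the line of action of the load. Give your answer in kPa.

Boussinesq vertical stress below a point load on an elastic half-space:
Δσ_z = 3P/(2πz²) · [1 + (r/z)²]^(−5/2)
r/z = 1.7/2 = 0.85; [1+(r/z)²]^(−5/2) = 0.2568.
Δσ_z = 3×1690/(2π×2²) × 0.2568 = 201.73 × 0.2568 = 51.8 kPa

Δσ_z ≈ 51.8 kPa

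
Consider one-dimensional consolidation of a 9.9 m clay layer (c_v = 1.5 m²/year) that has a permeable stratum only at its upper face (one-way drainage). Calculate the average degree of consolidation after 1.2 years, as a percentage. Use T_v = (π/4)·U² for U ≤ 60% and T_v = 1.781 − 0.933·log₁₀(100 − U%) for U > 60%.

U ≈ 15.3 %

Drainage path length: H_d = H = 9.9 m (single drainage).
T_v = c_v·t/H_d² = 1.5×1.2/9.9² = 0.018365.
T_v = 0.018365 corresponds to the U ≤ 60% branch:
U = √(4T_v/π) = 0.1529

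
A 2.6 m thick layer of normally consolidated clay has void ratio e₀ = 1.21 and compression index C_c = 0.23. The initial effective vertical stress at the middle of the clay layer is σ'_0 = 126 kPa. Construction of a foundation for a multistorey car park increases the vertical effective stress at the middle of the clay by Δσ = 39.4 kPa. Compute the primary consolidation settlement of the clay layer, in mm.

Final effective stress: σ'_f = σ'_0 + Δσ = 126 + 39.4 = 165.4 kPa.
Normally consolidated clay, so the full stress increment lies on the virgin compression line:
S_c = C_c·H/(1+e₀)·log₁₀(σ'_f/σ'_0) = 0.23×2.6/(1+1.21)×log₁₀(165.4/126)
    = 0.27059 × 0.11816 = 0.03197 m

S_c ≈ 32 mm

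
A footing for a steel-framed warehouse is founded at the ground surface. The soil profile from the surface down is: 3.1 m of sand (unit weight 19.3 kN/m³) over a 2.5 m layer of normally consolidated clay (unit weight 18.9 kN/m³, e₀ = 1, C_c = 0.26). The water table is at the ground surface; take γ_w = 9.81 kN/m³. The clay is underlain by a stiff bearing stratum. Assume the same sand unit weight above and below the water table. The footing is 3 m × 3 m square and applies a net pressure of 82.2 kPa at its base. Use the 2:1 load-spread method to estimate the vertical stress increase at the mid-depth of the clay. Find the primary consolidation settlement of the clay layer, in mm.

S_c ≈ 40.9 mm

Mid-depth of clay below the ground surface: z = 3.1 + 2.5/2 = 4.35 m.
Total vertical stress at mid-clay: σ_v = 19.3×3.1 + 18.9×1.25 = 83.455 kPa.
Pore pressure: u = 9.81×(4.35 − 0) = 42.673 kPa.
Initial effective stress: σ'_0 = σ_v − u = 83.455 − 42.673 = 40.782 kPa.
Stress increase at mid-clay by the 2:1 spreading method:
Δσ = qBL/((B+z)(L+z)) = 82.2×3×3/((3+4.35)(3+4.35)) = 13.694 kPa
Final effective stress: σ'_f = σ'_0 + Δσ = 40.782 + 13.694 = 54.476 kPa.
Normally consolidated clay, so the full stress increment lies on the virgin compression line:
S_c = C_c·H/(1+e₀)·log₁₀(σ'_f/σ'_0) = 0.26×2.5/(1+1)×log₁₀(54.476/40.782)
    = 0.325 × 0.12574 = 0.04087 m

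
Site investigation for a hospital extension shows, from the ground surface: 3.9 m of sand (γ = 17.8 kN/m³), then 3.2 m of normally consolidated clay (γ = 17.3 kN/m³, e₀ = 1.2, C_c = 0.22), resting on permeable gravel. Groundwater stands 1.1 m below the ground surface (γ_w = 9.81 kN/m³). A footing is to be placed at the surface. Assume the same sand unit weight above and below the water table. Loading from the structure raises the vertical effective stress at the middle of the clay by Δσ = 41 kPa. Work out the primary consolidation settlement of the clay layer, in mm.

S_c ≈ 78.6 mm

Mid-depth of clay below the ground surface: z = 3.9 + 3.2/2 = 5.5 m.
Total vertical stress at mid-clay: σ_v = 17.8×3.9 + 17.3×1.6 = 97.1 kPa.
Pore pressure: u = 9.81×(5.5 − 1.1) = 43.164 kPa.
Initial effective stress: σ'_0 = σ_v − u = 97.1 − 43.164 = 53.936 kPa.
Final effective stress: σ'_f = σ'_0 + Δσ = 53.936 + 41 = 94.936 kPa.
Normally consolidated clay, so the full stress increment lies on the virgin compression line:
S_c = C_c·H/(1+e₀)·log₁₀(σ'_f/σ'_0) = 0.22×3.2/(1+1.2)×log₁₀(94.936/53.936)
    = 0.32 × 0.24555 = 0.07858 m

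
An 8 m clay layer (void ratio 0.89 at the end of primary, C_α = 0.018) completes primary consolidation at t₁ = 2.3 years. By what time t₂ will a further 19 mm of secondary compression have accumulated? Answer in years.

S_s = C_α·H/(1+e_p)·log₁₀(t₂/t₁) ⇒ log₁₀(t₂/t₁) = S_s·(1+e_p)/(C_α·H).
log₁₀(t₂/t₁) = 0.019 × (1+0.89) / (0.018×8) = 0.2494
t₂ = t₁ × 10^0.2494 = 2.3 × 1.776 = 4.084 years

t₂ ≈ 4.08 years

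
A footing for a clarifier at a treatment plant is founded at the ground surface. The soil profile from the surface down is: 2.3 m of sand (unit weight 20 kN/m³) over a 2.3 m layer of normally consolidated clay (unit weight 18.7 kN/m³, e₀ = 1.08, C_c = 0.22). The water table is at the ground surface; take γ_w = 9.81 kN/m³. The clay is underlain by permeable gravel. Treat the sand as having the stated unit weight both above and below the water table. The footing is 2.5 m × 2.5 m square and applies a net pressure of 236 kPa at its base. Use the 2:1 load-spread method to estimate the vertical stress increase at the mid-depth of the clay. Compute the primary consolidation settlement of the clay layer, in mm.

S_c ≈ 85.1 mm

Mid-depth of clay below the ground surface: z = 2.3 + 2.3/2 = 3.45 m.
Total vertical stress at mid-clay: σ_v = 20×2.3 + 18.7×1.15 = 67.505 kPa.
Pore pressure: u = 9.81×(3.45 − 0) = 33.845 kPa.
Initial effective stress: σ'_0 = σ_v − u = 67.505 − 33.845 = 33.66 kPa.
Stress increase at mid-clay by the 2:1 spreading method:
Δσ = qBL/((B+z)(L+z)) = 236×2.5×2.5/((2.5+3.45)(2.5+3.45)) = 41.664 kPa
Final effective stress: σ'_f = σ'_0 + Δσ = 33.66 + 41.664 = 75.324 kPa.
Normally consolidated clay, so the full stress increment lies on the virgin compression line:
S_c = C_c·H/(1+e₀)·log₁₀(σ'_f/σ'_0) = 0.22×2.3/(1+1.08)×log₁₀(75.324/33.66)
    = 0.24327 × 0.34982 = 0.0851 m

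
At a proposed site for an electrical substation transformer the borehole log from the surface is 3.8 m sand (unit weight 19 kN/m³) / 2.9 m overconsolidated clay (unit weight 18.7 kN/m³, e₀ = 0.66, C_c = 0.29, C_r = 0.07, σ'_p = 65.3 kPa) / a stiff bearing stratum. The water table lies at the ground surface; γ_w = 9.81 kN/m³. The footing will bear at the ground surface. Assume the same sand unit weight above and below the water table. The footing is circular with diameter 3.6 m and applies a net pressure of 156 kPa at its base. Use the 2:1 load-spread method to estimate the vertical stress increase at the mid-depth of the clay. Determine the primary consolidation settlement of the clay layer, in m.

S_c ≈ 0.043 m

Mid-depth of clay below the ground surface: z = 3.8 + 2.9/2 = 5.25 m.
Total vertical stress at mid-clay: σ_v = 19×3.8 + 18.7×1.45 = 99.315 kPa.
Pore pressure: u = 9.81×(5.25 − 0) = 51.503 kPa.
Initial effective stress: σ'_0 = σ_v − u = 99.315 − 51.503 = 47.812 kPa.
Stress increase at mid-clay by the 2:1 spreading method:
Δσ ≈ qD²/(D+z)² = 156×3.6²/(3.6+5.25)² = 25.813 kPa
Final effective stress: σ'_f = 47.812 + 25.813 = 73.625 kPa.
σ'_f = 73.625 > σ'_p = 65.3 kPa, so the stress path crosses the preconsolidation pressure — recompression up to σ'_p, then virgin compression beyond:
S_c = H/(1+e₀)·[C_r·log₁₀(σ'_p/σ'_0) + C_c·log₁₀(σ'_f/σ'_p)]
    = 2.9/1.66 × [0.07×log₁₀(65.3/47.812) + 0.29×log₁₀(73.625/65.3)]
    = 1.747 × [0.0094763 + 0.015113] = 0.04296 m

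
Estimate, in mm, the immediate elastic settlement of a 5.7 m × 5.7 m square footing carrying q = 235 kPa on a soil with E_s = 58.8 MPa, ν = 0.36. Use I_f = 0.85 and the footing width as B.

S_e ≈ 16.9 mm

Immediate (elastic) settlement: S_e = q·B·(1−ν²)/E_s · I_f.
E_s = 58.8 MPa = 58800 kPa.
S_e = 235 × 5.7 × (1 − 0.36²) / 58800 × 0.85
    = 235 × 5.7 × 0.8704 / 58800 × 0.85
    = 0.01685 m = 16.85 mm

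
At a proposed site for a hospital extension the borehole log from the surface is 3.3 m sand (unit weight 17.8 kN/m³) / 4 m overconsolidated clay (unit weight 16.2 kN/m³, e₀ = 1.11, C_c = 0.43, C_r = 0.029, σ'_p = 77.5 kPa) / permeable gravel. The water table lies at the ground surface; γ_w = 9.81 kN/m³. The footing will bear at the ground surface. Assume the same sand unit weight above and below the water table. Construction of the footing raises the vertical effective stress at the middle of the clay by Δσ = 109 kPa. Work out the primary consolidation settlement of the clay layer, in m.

S_c ≈ 0.246 m

Mid-depth of clay below the ground surface: z = 3.3 + 4/2 = 5.3 m.
Total vertical stress at mid-clay: σ_v = 17.8×3.3 + 16.2×2 = 91.14 kPa.
Pore pressure: u = 9.81×(5.3 − 0) = 51.993 kPa.
Initial effective stress: σ'_0 = σ_v − u = 91.14 − 51.993 = 39.147 kPa.
Final effective stress: σ'_f = 39.147 + 109 = 148.15 kPa.
σ'_f = 148.15 > σ'_p = 77.5 kPa, so the stress path crosses the preconsolidation pressure — recompression up to σ'_p, then virgin compression beyond:
S_c = H/(1+e₀)·[C_r·log₁₀(σ'_p/σ'_0) + C_c·log₁₀(σ'_f/σ'_p)]
    = 4/2.11 × [0.029×log₁₀(77.5/39.147) + 0.43×log₁₀(148.15/77.5)]
    = 1.8957 × [0.0086015 + 0.121] = 0.2457 m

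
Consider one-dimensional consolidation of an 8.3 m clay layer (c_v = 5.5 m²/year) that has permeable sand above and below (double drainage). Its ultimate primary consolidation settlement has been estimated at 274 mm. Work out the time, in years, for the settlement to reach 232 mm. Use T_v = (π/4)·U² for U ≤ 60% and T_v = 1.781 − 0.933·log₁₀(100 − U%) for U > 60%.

Drainage path length: H_d = H/2 = 4.15 m (double drainage).
U = S(t)/S_ult = 232/274 = 0.8467.
U > 60%: T_v = 1.781 − 0.933·log₁₀(100 − 84.672) = 0.67493.
t = T_v·H_d²/c_v = 0.67493×4.15²/5.5 = 2.113 years.

t ≈ 2.11 years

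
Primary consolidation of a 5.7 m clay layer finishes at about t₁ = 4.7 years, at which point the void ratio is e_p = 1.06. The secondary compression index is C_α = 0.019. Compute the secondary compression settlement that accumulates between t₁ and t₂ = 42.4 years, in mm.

Secondary compression: S_s = C_α·H/(1+e_p)·log₁₀(t₂/t₁)
S_s = 0.019×5.7/(1+1.06)×log₁₀(42.4/4.7)
    = 0.05257 × 0.9553 = 0.05022 m

S_s ≈ 50.2 mm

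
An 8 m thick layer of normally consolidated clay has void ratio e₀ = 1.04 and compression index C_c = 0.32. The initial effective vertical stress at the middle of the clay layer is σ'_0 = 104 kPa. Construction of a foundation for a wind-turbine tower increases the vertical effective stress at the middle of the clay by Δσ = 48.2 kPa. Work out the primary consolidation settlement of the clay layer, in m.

S_c ≈ 0.208 m

Final effective stress: σ'_f = σ'_0 + Δσ = 104 + 48.2 = 152.2 kPa.
Normally consolidated clay, so the full stress increment lies on the virgin compression line:
S_c = C_c·H/(1+e₀)·log₁₀(σ'_f/σ'_0) = 0.32×8/(1+1.04)×log₁₀(152.2/104)
    = 1.2549 × 0.16538 = 0.2075 m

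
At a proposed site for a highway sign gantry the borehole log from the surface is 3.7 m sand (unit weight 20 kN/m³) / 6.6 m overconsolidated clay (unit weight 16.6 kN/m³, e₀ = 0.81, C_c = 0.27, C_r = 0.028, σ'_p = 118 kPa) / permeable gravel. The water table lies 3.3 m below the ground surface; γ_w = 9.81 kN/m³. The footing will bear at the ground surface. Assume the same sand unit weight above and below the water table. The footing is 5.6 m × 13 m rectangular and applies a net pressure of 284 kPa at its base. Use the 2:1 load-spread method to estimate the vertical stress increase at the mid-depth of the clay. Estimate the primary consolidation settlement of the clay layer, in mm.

Mid-depth of clay below the ground surface: z = 3.7 + 6.6/2 = 7 m.
Total vertical stress at mid-clay: σ_v = 20×3.7 + 16.6×3.3 = 128.78 kPa.
Pore pressure: u = 9.81×(7 − 3.3) = 36.297 kPa.
Initial effective stress: σ'_0 = σ_v − u = 128.78 − 36.297 = 92.483 kPa.
Stress increase at mid-clay by the 2:1 spreading method:
Δσ = qBL/((B+z)(L+z)) = 284×5.6×13/((5.6+7)(13+7)) = 82.044 kPa
Final effective stress: σ'_f = 92.483 + 82.044 = 174.53 kPa.
σ'_f = 174.53 > σ'_p = 118 kPa, so the stress path crosses the preconsolidation pressure — recompression up to σ'_p, then virgin compression beyond:
S_c = H/(1+e₀)·[C_r·log₁₀(σ'_p/σ'_0) + C_c·log₁₀(σ'_f/σ'_p)]
    = 6.6/1.81 × [0.028×log₁₀(118/92.483) + 0.27×log₁₀(174.53/118)]
    = 3.6464 × [0.002963 + 0.045897] = 0.1782 m

S_c ≈ 178 mm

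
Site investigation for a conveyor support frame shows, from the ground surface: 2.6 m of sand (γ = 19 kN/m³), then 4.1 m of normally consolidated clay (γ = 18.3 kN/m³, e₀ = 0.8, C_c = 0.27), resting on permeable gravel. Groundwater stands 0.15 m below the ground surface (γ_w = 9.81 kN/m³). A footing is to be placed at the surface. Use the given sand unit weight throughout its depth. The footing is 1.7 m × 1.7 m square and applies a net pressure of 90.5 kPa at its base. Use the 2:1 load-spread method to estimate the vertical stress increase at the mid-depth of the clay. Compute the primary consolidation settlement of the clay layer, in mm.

S_c ≈ 37.7 mm

Mid-depth of clay below the ground surface: z = 2.6 + 4.1/2 = 4.65 m.
Total vertical stress at mid-clay: σ_v = 19×2.6 + 18.3×2.05 = 86.915 kPa.
Pore pressure: u = 9.81×(4.65 − 0.15) = 44.145 kPa.
Initial effective stress: σ'_0 = σ_v − u = 86.915 − 44.145 = 42.77 kPa.
Stress increase at mid-clay by the 2:1 spreading method:
Δσ = qBL/((B+z)(L+z)) = 90.5×1.7×1.7/((1.7+4.65)(1.7+4.65)) = 6.4863 kPa
Final effective stress: σ'_f = σ'_0 + Δσ = 42.77 + 6.4863 = 49.256 kPa.
Normally consolidated clay, so the full stress increment lies on the virgin compression line:
S_c = C_c·H/(1+e₀)·log₁₀(σ'_f/σ'_0) = 0.27×4.1/(1+0.8)×log₁₀(49.256/42.77)
    = 0.615 × 0.06132 = 0.03771 m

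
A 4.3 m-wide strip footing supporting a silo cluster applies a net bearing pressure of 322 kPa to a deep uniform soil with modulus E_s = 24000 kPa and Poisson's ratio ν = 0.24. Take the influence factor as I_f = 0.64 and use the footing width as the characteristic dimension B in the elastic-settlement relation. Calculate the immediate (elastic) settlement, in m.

S_e ≈ 0.0348 m

Immediate (elastic) settlement: S_e = q·B·(1−ν²)/E_s · I_f.
S_e = 322 × 4.3 × (1 − 0.24²) / 24000 × 0.64
    = 322 × 4.3 × 0.9424 / 24000 × 0.64
    = 0.0348 m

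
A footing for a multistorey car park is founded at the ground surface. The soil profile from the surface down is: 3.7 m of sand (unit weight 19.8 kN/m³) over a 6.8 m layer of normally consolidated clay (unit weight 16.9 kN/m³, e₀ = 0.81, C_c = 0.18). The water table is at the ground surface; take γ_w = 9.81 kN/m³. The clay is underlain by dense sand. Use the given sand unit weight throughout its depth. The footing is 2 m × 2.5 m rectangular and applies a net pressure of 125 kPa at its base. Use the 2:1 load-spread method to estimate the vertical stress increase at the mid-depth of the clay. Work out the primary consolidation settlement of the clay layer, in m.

S_c ≈ 0.0325 m

Mid-depth of clay below the ground surface: z = 3.7 + 6.8/2 = 7.1 m.
Total vertical stress at mid-clay: σ_v = 19.8×3.7 + 16.9×3.4 = 130.72 kPa.
Pore pressure: u = 9.81×(7.1 − 0) = 69.651 kPa.
Initial effective stress: σ'_0 = σ_v − u = 130.72 − 69.651 = 61.069 kPa.
Stress increase at mid-clay by the 2:1 spreading method:
Δσ = qBL/((B+z)(L+z)) = 125×2×2.5/((2+7.1)(2.5+7.1)) = 7.1543 kPa
Final effective stress: σ'_f = σ'_0 + Δσ = 61.069 + 7.1543 = 68.223 kPa.
Normally consolidated clay, so the full stress increment lies on the virgin compression line:
S_c = C_c·H/(1+e₀)·log₁₀(σ'_f/σ'_0) = 0.18×6.8/(1+0.81)×log₁₀(68.223/61.069)
    = 0.67624 × 0.04811 = 0.03253 m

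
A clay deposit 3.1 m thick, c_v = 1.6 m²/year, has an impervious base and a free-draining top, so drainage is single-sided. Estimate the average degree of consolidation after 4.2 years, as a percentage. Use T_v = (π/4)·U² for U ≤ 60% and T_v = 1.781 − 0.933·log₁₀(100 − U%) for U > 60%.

U ≈ 85.6 %

Drainage path length: H_d = H = 3.1 m (single drainage).
T_v = c_v·t/H_d² = 1.6×4.2/3.1² = 0.69927.
T_v = 0.69927 corresponds to the U > 60% branch:
U = 1 − 10^((1.781 − T_v)/0.933)/100 = 0.8557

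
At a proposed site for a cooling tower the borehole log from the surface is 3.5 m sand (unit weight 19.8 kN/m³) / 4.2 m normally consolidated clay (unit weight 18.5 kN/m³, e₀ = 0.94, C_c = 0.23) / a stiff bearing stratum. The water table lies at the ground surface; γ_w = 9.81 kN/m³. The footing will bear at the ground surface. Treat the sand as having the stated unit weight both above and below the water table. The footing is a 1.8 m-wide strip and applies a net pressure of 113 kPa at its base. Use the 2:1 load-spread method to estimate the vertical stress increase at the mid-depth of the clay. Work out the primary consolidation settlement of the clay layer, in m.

Mid-depth of clay below the ground surface: z = 3.5 + 4.2/2 = 5.6 m.
Total vertical stress at mid-clay: σ_v = 19.8×3.5 + 18.5×2.1 = 108.15 kPa.
Pore pressure: u = 9.81×(5.6 − 0) = 54.936 kPa.
Initial effective stress: σ'_0 = σ_v − u = 108.15 − 54.936 = 53.214 kPa.
Stress increase at mid-clay by the 2:1 spreading method:
Δσ = qB/(B+z) = 113×1.8/(1.8+5.6) = 27.486 kPa
Final effective stress: σ'_f = σ'_0 + Δσ = 53.214 + 27.486 = 80.7 kPa.
Normally consolidated clay, so the full stress increment lies on the virgin compression line:
S_c = C_c·H/(1+e₀)·log₁₀(σ'_f/σ'_0) = 0.23×4.2/(1+0.94)×log₁₀(80.7/53.214)
    = 0.49794 × 0.18085 = 0.09005 m

S_c ≈ 0.0901 m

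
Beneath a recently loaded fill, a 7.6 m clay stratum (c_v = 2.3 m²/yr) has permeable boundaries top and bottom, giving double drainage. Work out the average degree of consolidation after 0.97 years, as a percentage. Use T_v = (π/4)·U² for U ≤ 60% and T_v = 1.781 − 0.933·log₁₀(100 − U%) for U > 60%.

Drainage path length: H_d = H/2 = 3.8 m (double drainage).
T_v = c_v·t/H_d² = 2.3×0.97/3.8² = 0.1545.
T_v = 0.1545 corresponds to the U ≤ 60% branch:
U = √(4T_v/π) = 0.4435

U ≈ 44.4 %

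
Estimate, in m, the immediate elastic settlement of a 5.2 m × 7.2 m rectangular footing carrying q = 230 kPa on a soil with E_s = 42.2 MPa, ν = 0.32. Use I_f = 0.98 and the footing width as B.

Immediate (elastic) settlement: S_e = q·B·(1−ν²)/E_s · I_f.
E_s = 42.2 MPa = 42200 kPa.
S_e = 230 × 5.2 × (1 − 0.32²) / 42200 × 0.98
    = 230 × 5.2 × 0.8976 / 42200 × 0.98
    = 0.02493 m

S_e ≈ 0.0249 m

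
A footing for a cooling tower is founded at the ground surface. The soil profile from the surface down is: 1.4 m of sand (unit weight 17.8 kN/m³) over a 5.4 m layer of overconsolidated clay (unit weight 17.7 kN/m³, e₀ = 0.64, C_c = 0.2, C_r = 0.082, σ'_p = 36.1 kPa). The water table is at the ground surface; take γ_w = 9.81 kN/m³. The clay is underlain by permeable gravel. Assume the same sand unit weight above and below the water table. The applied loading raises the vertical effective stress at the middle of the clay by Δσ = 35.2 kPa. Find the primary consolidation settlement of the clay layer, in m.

S_c ≈ 0.192 m

Mid-depth of clay below the ground surface: z = 1.4 + 5.4/2 = 4.1 m.
Total vertical stress at mid-clay: σ_v = 17.8×1.4 + 17.7×2.7 = 72.71 kPa.
Pore pressure: u = 9.81×(4.1 − 0) = 40.221 kPa.
Initial effective stress: σ'_0 = σ_v − u = 72.71 − 40.221 = 32.489 kPa.
Final effective stress: σ'_f = 32.489 + 35.2 = 67.689 kPa.
σ'_f = 67.689 > σ'_p = 36.1 kPa, so the stress path crosses the preconsolidation pressure — recompression up to σ'_p, then virgin compression beyond:
S_c = H/(1+e₀)·[C_r·log₁₀(σ'_p/σ'_0) + C_c·log₁₀(σ'_f/σ'_p)]
    = 5.4/1.64 × [0.082×log₁₀(36.1/32.489) + 0.2×log₁₀(67.689/36.1)]
    = 3.2927 × [0.0037532 + 0.054602] = 0.1921 m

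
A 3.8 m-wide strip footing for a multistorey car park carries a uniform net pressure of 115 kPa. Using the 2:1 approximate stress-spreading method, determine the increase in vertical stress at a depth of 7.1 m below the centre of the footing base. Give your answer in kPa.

By the 2:1 method the load spreads at 1 horizontal : 2 vertical, so at depth z the loaded area has grown by z in each plan dimension:
Δσ = qB/(B+z) = 115×3.8/(3.8+7.1) = 40.092 kPa

Δσ_z ≈ 40.1 kPa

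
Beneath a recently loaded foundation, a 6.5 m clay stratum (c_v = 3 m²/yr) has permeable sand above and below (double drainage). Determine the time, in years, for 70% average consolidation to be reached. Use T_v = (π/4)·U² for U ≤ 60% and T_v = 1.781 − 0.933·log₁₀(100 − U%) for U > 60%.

t ≈ 1.42 years

Drainage path length: H_d = H/2 = 3.25 m (double drainage).
U > 60%: T_v = 1.781 − 0.933·log₁₀(100 − 70) = 0.40285.
t = T_v·H_d²/c_v = 0.40285×3.25²/3 = 1.418 years.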